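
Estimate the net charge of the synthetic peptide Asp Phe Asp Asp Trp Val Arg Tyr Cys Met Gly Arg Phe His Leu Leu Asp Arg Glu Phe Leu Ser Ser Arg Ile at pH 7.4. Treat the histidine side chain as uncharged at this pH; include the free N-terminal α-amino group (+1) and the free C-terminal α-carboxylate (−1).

Near pH 7.4, K and R contribute +1 each, D and E contribute −1 each, and every other side chain (His included, as stated) is uncharged.
Positive (K, R): Arg7, Arg12, Arg18, Arg24 → +4.
Negative (D, E): Asp1, Asp3, Asp4, Asp17, Glu19 → −5.
The N-terminus (+1) and C-terminus (−1) cancel.
Net charge = (+4) + (−5) = −1.

-1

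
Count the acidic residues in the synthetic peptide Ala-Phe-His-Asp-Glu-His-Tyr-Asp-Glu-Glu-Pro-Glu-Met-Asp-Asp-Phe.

The acidic residues are Asp (D) and Glu (E), whose side chains end in a carboxylate group.
Matching residues: Asp4, Glu5, Asp8, Glu9, Glu10, Glu12, Asp14, Asp15.

8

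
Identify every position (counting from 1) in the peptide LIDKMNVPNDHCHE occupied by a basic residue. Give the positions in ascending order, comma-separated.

K, R, and H are the three residues with basic side chains (ε-amine, guanidinium, and imidazole respectively).
Matching residues: K4, H11, H13.

4, 11, 13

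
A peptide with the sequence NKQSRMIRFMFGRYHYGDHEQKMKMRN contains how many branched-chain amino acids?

1

The BCAAs are Val, Leu, and Ile — aliphatic side chains with a branch point.
Matching residues: I7.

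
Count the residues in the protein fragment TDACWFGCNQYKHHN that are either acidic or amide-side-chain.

4

Acidic: D, E. Amide-side-chain: N, Q.
Acidic residues here: D2 (1).
Amide-side-chain residues here: N9, Q10, N15 (3).
The two groups share no amino acid, so total = 1 + 3 = 4.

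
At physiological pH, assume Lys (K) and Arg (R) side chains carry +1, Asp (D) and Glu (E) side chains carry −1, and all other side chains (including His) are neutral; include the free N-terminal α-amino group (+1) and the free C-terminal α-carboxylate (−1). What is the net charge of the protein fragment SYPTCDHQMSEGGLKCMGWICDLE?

Positive (K, R): K15 → +1.
Negative (D, E): D6, E11, D22, E24 → −4.
The N-terminus (+1) and C-terminus (−1) cancel.
Net charge = (+1) + (−4) = −3.

-3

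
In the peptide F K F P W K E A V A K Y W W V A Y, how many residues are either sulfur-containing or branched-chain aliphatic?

Sulfur-containing: C, M. Branched-chain aliphatic: I, L, V.
Sulfur-containing residues here: none (0).
Branched-chain aliphatic residues here: V9, V15 (2).
The two groups share no amino acid, so total = 0 + 2 = 2.

2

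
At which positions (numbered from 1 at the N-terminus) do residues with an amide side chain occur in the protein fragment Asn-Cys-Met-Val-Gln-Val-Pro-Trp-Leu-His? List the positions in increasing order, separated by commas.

1, 5

The amide-side-chain residues are Asn (N) and Gln (Q).
Matching residues: Asn1, Gln5.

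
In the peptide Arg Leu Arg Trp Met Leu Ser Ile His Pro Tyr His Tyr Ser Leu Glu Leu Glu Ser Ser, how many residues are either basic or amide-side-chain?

Basic: H, K, R. Amide-side-chain: N, Q.
Basic residues here: Arg1, Arg3, His9, His12 (4).
Amide-side-chain residues here: none (0).
The two groups share no amino acid, so total = 4 + 0 = 4.

4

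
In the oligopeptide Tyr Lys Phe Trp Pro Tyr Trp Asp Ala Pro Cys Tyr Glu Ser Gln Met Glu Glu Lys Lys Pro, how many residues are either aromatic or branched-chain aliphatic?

6

Aromatic: F, W, Y. Branched-chain aliphatic: I, L, V.
Aromatic residues here: Tyr1, Phe3, Trp4, Tyr6, Trp7, Tyr12 (6).
Branched-chain aliphatic residues here: none (0).
The two groups share no amino acid, so total = 6 + 0 = 6.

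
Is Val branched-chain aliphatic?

Valine (V), leucine (L), and isoleucine (I) are the branched-chain amino acids.
Valine is in this group.

Yes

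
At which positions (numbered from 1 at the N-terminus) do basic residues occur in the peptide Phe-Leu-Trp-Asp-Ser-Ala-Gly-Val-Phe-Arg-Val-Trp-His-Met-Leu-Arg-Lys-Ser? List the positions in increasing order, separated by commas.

10, 13, 16, 17

Lysine (K), arginine (R), and histidine (H) have basic, nitrogen-containing side chains.
Matching residues: Arg10, His13, Arg16, Lys17.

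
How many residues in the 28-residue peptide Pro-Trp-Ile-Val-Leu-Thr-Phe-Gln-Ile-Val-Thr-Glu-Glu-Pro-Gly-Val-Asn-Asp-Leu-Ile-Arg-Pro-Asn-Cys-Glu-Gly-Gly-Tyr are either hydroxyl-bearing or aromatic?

5

Hydroxyl-bearing: S, T, Y. Aromatic: F, W, Y.
Hydroxyl-bearing residues here: Thr6, Thr11, Tyr28 (3).
Aromatic residues here: Trp2, Phe7, Tyr28 (3).
Y is in both groups, so the 1 Y residue must not be double-counted.
Total = 3 + 3 − 1 = 5.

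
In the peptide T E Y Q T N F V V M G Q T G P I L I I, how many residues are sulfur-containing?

Cysteine (C, thiol) and methionine (M, thioether) are the two sulfur-containing amino acids.
Matching residues: M10.

1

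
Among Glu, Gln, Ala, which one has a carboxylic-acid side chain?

The acidic residues are Asp (D) and Glu (E), whose side chains end in a carboxylate group.
Of the listed options, only Glu belongs to this group.

Glu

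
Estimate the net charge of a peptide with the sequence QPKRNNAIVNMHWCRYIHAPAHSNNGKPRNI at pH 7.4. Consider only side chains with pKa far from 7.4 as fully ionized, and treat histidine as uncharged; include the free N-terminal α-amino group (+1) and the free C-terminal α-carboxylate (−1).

At pH ~7.4 the Lys and Arg side chains are protonated (+1), the Asp and Glu side chains are deprotonated (−1), and with His taken as neutral all other side chains carry no charge.
Positive (K, R): K3, R4, R15, K27, R29 → +5.
Negative (D, E): none → −0.
The N-terminus (+1) and C-terminus (−1) cancel.
Net charge = (+5) + (−0) = +5.

+5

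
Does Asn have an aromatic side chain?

No

Phenylalanine (F), tryptophan (W), and tyrosine (Y) have aromatic ring side chains.
Asparagine is not in this group.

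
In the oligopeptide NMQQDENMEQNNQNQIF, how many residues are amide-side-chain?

The amide-side-chain residues are Asn (N) and Gln (Q).
Matching residues: N1, Q3, Q4, N7, Q10, N11, N12, Q13, N14, Q15.

10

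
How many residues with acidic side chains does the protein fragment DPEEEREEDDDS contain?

Only D (aspartate) and E (glutamate) carry a side-chain carboxylic acid.
Matching residues: D1, E3, E4, E5, E7, E8, D9, D10, D11.

9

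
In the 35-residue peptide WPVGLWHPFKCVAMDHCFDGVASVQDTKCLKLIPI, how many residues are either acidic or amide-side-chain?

Acidic: D, E. Amide-side-chain: N, Q.
Acidic residues here: D15, D19, D26 (3).
Amide-side-chain residues here: Q25 (1).
The two groups share no amino acid, so total = 3 + 1 = 4.

4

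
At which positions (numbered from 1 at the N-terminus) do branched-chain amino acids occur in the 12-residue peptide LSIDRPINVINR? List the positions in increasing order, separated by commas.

1, 3, 7, 9, 10

Valine (V), leucine (L), and isoleucine (I) are the branched-chain amino acids.
Matching residues: L1, I3, I7, V9, I10.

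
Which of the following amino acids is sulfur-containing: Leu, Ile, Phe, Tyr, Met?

Only Cys (C) and Met (M) have a sulfur atom in the side chain.
Of the listed options, only Met belongs to this group.

Met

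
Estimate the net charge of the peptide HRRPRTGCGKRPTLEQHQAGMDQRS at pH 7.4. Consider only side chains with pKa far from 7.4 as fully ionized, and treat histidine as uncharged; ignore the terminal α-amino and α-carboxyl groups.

+4

At pH ~7.4 the Lys and Arg side chains are protonated (+1), the Asp and Glu side chains are deprotonated (−1), and with His taken as neutral all other side chains carry no charge.
Positive (K, R): R2, R3, R5, K10, R11, R24 → +6.
Negative (D, E): E15, D22 → −2.
Net charge = (+6) + (−2) = +4.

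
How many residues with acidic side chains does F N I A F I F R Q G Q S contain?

Aspartate (D) and glutamate (E) have carboxylic-acid side chains and are the acidic amino acids.
None of the 12 residues belong to this group.

0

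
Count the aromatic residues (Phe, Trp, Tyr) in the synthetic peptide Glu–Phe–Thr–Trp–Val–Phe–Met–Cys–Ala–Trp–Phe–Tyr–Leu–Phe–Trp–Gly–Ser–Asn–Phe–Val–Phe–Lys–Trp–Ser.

11

Matching residues: Phe2, Trp4, Phe6, Trp10, Phe11, Tyr12, Phe14, Trp15, Phe19, Phe21, Trp23.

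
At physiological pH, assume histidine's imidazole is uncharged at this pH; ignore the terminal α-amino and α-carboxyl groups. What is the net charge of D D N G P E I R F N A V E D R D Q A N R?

The side chains ionized at physiological pH are Lys/Arg (+1) and Asp/Glu (−1); with His treated as neutral, nothing else contributes.
Positive (K, R): R8, R15, R20 → +3.
Negative (D, E): D1, D2, E6, E13, D14, D16 → −6.
Net charge = (+3) + (−6) = −3.

-3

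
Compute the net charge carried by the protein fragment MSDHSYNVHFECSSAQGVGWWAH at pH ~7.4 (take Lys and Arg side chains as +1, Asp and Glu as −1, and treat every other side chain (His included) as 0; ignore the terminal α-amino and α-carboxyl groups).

Positive (K, R): none → +0.
Negative (D, E): D3, E11 → −2.
Net charge = (+0) + (−2) = −2.

-2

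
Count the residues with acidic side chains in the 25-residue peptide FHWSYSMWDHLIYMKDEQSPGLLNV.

3

The acidic residues are Asp (D) and Glu (E), whose side chains end in a carboxylate group.
Matching residues: D9, D16, E17.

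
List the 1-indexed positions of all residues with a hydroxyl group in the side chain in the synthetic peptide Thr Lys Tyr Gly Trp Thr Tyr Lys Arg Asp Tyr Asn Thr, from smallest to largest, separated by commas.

1, 3, 6, 7, 11, 13

The –OH-bearing residues are Ser, Thr (aliphatic alcohols), and Tyr (phenol).
Matching residues: Thr1, Tyr3, Thr6, Tyr7, Tyr11, Thr13.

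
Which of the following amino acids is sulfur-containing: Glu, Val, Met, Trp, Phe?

Met

Only Cys (C) and Met (M) have a sulfur atom in the side chain.
Of the listed options, only Met belongs to this group.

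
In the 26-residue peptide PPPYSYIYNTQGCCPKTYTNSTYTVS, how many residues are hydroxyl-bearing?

S, T, and Y are the three residues with a side-chain hydroxyl.
Matching residues: Y4, S5, Y6, Y8, T10, T17, Y18, T19, S21, T22, Y23, T24, S26.

13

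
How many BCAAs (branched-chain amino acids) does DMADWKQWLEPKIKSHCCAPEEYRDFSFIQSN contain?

3

Valine (V), leucine (L), and isoleucine (I) are the branched-chain amino acids.
Matching residues: L9, I13, I29.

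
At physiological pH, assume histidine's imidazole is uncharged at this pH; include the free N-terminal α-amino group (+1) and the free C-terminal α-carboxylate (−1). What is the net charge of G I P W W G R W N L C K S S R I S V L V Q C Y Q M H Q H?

+3

Near pH 7.4, K and R contribute +1 each, D and E contribute −1 each, and every other side chain (His included, as stated) is uncharged.
Positive (K, R): R7, K12, R15 → +3.
Negative (D, E): none → −0.
The N-terminus (+1) and C-terminus (−1) cancel.
Net charge = (+3) + (−0) = +3.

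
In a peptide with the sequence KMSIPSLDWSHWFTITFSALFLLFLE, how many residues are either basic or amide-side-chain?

Basic: H, K, R. Amide-side-chain: N, Q.
Basic residues here: K1, H11 (2).
Amide-side-chain residues here: none (0).
The two groups share no amino acid, so total = 2 + 0 = 2.

2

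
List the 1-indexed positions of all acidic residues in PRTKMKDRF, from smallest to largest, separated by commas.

7

The acidic residues are Asp (D) and Glu (E), whose side chains end in a carboxylate group.
Matching residues: D7.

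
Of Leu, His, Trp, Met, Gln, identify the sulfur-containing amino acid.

Met

Cysteine (C, thiol) and methionine (M, thioether) are the two sulfur-containing amino acids.
Of the listed options, only Met belongs to this group.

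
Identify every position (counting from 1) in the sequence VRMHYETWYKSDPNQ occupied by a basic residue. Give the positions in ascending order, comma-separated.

Lysine (K), arginine (R), and histidine (H) have basic, nitrogen-containing side chains.
Matching residues: R2, H4, K10.

2, 4, 10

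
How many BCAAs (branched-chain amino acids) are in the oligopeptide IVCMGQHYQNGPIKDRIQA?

V, L, and I make up the branched-chain aliphatic group.
Matching residues: I1, V2, I13, I17.

4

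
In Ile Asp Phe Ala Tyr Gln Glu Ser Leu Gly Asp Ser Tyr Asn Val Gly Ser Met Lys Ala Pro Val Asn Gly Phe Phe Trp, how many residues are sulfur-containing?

1

The sulfur-bearing residues are cysteine (–SH) and methionine (–S–CH₃).
Matching residues: Met18.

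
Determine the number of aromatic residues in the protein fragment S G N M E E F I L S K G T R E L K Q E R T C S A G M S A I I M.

1

F, W, and Y each carry an aromatic ring on the side chain.
Matching residues: F7.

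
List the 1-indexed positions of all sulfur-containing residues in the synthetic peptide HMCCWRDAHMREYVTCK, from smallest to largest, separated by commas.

2, 3, 4, 10, 16

Cysteine (C, thiol) and methionine (M, thioether) are the two sulfur-containing amino acids.
Matching residues: M2, C3, C4, M10, C16.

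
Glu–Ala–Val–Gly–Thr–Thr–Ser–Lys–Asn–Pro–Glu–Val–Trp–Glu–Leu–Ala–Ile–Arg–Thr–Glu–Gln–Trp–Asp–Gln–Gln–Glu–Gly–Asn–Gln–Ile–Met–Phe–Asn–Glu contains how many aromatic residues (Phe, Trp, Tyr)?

Matching residues: Trp13, Trp22, Phe32.

3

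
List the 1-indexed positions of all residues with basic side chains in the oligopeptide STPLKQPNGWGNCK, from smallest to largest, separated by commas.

5, 14

The basic amino acids are Lys (K), Arg (R), and His (H).
Matching residues: K5, K14.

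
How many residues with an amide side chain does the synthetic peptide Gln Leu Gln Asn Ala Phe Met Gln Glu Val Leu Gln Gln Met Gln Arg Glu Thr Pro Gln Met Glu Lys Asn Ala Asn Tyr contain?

The amide-side-chain residues are Asn (N) and Gln (Q).
Matching residues: Gln1, Gln3, Asn4, Gln8, Gln12, Gln13, Gln15, Gln20, Asn24, Asn26.

10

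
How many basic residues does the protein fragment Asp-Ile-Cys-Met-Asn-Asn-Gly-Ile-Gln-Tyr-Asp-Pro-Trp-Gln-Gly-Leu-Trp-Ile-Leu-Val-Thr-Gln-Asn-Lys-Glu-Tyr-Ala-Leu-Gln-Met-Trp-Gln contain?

Lysine (K), arginine (R), and histidine (H) have basic, nitrogen-containing side chains.
Matching residues: Lys24.

1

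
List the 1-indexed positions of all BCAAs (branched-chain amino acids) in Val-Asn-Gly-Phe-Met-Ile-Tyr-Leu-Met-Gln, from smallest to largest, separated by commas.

1, 6, 8

The BCAAs are Val, Leu, and Ile — aliphatic side chains with a branch point.
Matching residues: Val1, Ile6, Leu8.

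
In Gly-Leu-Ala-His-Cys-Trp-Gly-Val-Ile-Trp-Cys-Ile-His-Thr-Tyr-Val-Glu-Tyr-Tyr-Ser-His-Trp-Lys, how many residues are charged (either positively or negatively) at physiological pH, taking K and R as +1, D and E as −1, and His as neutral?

Charged side chains at pH ~7.4: K, R (positive); D, E (negative).
Matching residues: Glu17, Lys23.

2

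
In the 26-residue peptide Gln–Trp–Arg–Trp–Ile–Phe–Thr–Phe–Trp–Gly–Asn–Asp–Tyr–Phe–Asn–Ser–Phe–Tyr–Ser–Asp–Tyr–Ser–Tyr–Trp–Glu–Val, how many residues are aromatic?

12

Phenylalanine (F), tryptophan (W), and tyrosine (Y) have aromatic ring side chains.
Matching residues: Trp2, Trp4, Phe6, Phe8, Trp9, Tyr13, Phe14, Phe17, Tyr18, Tyr21, Tyr23, Trp24.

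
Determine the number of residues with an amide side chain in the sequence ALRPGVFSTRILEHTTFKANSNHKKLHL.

The amide-side-chain residues are Asn (N) and Gln (Q).
Matching residues: N20, N22.

2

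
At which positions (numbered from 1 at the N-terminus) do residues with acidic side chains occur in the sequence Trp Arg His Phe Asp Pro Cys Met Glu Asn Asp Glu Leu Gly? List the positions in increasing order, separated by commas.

5, 9, 11, 12

Aspartate (D) and glutamate (E) have carboxylic-acid side chains and are the acidic amino acids.
Matching residues: Asp5, Glu9, Asp11, Glu12.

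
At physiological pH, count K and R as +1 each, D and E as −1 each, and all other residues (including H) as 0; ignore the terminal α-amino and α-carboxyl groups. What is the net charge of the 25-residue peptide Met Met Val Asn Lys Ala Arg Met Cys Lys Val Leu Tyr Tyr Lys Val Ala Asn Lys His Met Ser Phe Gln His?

Positive (K, R): Lys5, Arg7, Lys10, Lys15, Lys19 → +5.
Negative (D, E): none → −0.
Net charge = (+5) + (−0) = +5.

+5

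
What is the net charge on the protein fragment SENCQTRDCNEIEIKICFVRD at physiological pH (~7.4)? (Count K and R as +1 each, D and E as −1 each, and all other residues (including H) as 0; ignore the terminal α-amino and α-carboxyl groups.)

-2

Positive (K, R): R7, K15, R20 → +3.
Negative (D, E): E2, D8, E11, E13, D21 → −5.
Net charge = (+3) + (−5) = −2.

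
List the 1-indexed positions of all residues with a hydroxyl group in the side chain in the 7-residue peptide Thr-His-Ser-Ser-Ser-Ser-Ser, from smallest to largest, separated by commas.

1, 3, 4, 5, 6, 7

S, T, and Y are the three residues with a side-chain hydroxyl.
Matching residues: Thr1, Ser3, Ser4, Ser5, Ser6, Ser7.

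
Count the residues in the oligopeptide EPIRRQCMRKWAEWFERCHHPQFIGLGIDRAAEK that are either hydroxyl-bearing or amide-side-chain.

Hydroxyl-bearing: S, T, Y. Amide-side-chain: N, Q.
Hydroxyl-bearing residues here: none (0).
Amide-side-chain residues here: Q6, Q22 (2).
The two groups share no amino acid, so total = 0 + 2 = 2.

2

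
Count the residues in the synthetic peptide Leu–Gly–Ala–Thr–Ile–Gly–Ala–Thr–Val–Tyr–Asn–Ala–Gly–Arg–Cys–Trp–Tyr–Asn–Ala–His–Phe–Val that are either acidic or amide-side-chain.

2

Acidic: D, E. Amide-side-chain: N, Q.
Acidic residues here: none (0).
Amide-side-chain residues here: Asn11, Asn18 (2).
The two groups share no amino acid, so total = 0 + 2 = 2.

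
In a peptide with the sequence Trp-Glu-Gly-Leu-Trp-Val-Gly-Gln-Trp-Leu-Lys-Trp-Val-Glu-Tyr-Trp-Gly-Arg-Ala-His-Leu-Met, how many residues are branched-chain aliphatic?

5

The BCAAs are Val, Leu, and Ile — aliphatic side chains with a branch point.
Matching residues: Leu4, Val6, Leu10, Val13, Leu21.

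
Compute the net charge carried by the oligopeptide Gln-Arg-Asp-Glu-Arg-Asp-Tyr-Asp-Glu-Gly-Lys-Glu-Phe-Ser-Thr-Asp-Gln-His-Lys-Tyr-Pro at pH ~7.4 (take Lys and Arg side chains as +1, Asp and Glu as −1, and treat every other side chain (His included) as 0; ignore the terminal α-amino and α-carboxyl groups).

-3

Positive (K, R): Arg2, Arg5, Lys11, Lys19 → +4.
Negative (D, E): Asp3, Glu4, Asp6, Asp8, Glu9, Glu12, Asp16 → −7.
Net charge = (+4) + (−7) = −3.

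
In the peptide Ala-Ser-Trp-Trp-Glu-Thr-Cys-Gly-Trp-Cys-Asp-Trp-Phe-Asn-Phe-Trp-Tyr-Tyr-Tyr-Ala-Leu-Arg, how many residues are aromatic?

F, W, and Y each carry an aromatic ring on the side chain.
Matching residues: Trp3, Trp4, Trp9, Trp12, Phe13, Phe15, Trp16, Tyr17, Tyr18, Tyr19.

10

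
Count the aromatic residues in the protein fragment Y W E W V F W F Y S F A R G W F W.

11

F, W, and Y each carry an aromatic ring on the side chain.
Matching residues: Y1, W2, W4, F6, W7, F8, Y9, F11, W15, F16, W17.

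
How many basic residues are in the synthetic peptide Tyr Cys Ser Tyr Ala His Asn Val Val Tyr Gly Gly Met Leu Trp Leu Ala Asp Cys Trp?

The basic amino acids are Lys (K), Arg (R), and His (H).
Matching residues: His6.

1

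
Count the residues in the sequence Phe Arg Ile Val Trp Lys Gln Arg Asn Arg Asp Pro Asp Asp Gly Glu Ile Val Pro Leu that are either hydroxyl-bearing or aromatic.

2

Hydroxyl-bearing: S, T, Y. Aromatic: F, W, Y.
Hydroxyl-bearing residues here: none (0).
Aromatic residues here: Phe1, Trp5 (2).
(Y belongs to both groups, but none appear in this sequence.) Total = 0 + 2 = 2.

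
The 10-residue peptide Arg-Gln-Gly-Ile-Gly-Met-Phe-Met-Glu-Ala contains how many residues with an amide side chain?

Only N (asparagine) and Q (glutamine) carry a side-chain carboxamide.
Matching residues: Gln2.

1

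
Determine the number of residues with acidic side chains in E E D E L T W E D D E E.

Aspartate (D) and glutamate (E) have carboxylic-acid side chains and are the acidic amino acids.
Matching residues: E1, E2, D3, E4, E8, D9, D10, E11, E12.

9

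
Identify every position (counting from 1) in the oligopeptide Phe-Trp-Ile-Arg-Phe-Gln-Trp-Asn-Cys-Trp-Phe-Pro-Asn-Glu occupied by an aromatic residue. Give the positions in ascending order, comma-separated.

F, W, and Y each carry an aromatic ring on the side chain.
Matching residues: Phe1, Trp2, Phe5, Trp7, Trp10, Phe11.

1, 2, 5, 7, 10, 11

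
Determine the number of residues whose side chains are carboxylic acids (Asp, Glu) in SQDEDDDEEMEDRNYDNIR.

Matching residues: D3, E4, D5, D6, D7, E8, E9, E11, D12, D16.

10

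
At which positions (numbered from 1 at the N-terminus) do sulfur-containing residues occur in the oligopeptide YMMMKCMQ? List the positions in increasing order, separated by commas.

Cysteine (C, thiol) and methionine (M, thioether) are the two sulfur-containing amino acids.
Matching residues: M2, M3, M4, C6, M7.

2, 3, 4, 6, 7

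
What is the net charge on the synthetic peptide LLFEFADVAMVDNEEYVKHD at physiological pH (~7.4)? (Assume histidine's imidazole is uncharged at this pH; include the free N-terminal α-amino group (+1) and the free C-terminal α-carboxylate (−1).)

-5

At pH ~7.4 the Lys and Arg side chains are protonated (+1), the Asp and Glu side chains are deprotonated (−1), and with His taken as neutral all other side chains carry no charge.
Positive (K, R): K18 → +1.
Negative (D, E): E4, D7, D12, E14, E15, D20 → −6.
The N-terminus (+1) and C-terminus (−1) cancel.
Net charge = (+1) + (−6) = −5.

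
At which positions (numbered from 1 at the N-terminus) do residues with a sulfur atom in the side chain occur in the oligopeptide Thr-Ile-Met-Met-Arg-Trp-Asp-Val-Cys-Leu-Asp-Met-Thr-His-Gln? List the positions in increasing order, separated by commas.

3, 4, 9, 12

The sulfur-bearing residues are cysteine (–SH) and methionine (–S–CH₃).
Matching residues: Met3, Met4, Cys9, Met12.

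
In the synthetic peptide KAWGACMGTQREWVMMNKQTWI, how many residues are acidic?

1

Only D (aspartate) and E (glutamate) carry a side-chain carboxylic acid.
Matching residues: E12.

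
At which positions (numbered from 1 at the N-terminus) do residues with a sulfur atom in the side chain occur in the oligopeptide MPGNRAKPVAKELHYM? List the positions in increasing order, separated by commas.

The sulfur-bearing residues are cysteine (–SH) and methionine (–S–CH₃).
Matching residues: M1, M16.

1, 16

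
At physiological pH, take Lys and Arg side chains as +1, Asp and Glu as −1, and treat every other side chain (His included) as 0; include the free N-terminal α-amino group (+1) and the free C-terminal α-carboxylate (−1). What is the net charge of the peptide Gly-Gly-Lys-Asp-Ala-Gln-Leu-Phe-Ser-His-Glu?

Positive (K, R): Lys3 → +1.
Negative (D, E): Asp4, Glu11 → −2.
The N-terminus (+1) and C-terminus (−1) cancel.
Net charge = (+1) + (−2) = −1.

-1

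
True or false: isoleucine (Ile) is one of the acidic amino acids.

The acidic residues are Asp (D) and Glu (E), whose side chains end in a carboxylate group.
Isoleucine is not in this group.

False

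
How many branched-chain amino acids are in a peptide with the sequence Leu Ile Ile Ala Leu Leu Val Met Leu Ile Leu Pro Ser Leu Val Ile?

V, L, and I make up the branched-chain aliphatic group.
Matching residues: Leu1, Ile2, Ile3, Leu5, Leu6, Val7, Leu9, Ile10, Leu11, Leu14, Val15, Ile16.

12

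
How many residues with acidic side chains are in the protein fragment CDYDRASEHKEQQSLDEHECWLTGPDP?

Aspartate (D) and glutamate (E) have carboxylic-acid side chains and are the acidic amino acids.
Matching residues: D2, D4, E8, E11, D16, E17, E19, D26.

8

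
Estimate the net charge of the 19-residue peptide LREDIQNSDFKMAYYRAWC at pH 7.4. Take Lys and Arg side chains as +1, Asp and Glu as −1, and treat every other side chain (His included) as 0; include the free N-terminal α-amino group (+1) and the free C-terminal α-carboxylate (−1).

0

Positive (K, R): R2, K11, R16 → +3.
Negative (D, E): E3, D4, D9 → −3.
The N-terminus (+1) and C-terminus (−1) cancel.
Net charge = (+3) + (−3) = 0.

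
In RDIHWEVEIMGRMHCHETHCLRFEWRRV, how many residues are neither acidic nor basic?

14

Acidic: D, E. Basic: K, R, H. All other residues are neither.
Matching residues: I3, W5, V7, I9, M10, G11, M13, C15, T18, C20, L21, F23, W25, V28.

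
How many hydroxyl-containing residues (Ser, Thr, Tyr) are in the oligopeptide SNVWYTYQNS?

5

Matching residues: S1, Y5, T6, Y7, S10.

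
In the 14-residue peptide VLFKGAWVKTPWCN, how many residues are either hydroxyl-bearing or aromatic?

4

Hydroxyl-bearing: S, T, Y. Aromatic: F, W, Y.
Hydroxyl-bearing residues here: T10 (1).
Aromatic residues here: F3, W7, W12 (3).
(Y belongs to both groups, but none appear in this sequence.) Total = 1 + 3 = 4.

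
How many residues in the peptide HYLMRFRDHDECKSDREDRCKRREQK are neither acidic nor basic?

8

Acidic: D, E. Basic: K, R, H. All other residues are neither.
Matching residues: Y2, L3, M4, F6, C12, S14, C20, Q25.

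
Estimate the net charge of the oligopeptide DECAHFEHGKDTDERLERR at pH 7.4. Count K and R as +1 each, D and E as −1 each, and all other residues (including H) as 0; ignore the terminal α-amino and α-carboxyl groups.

-3

Positive (K, R): K10, R15, R18, R19 → +4.
Negative (D, E): D1, E2, E7, D11, D13, E14, E17 → −7.
Net charge = (+4) + (−7) = −3.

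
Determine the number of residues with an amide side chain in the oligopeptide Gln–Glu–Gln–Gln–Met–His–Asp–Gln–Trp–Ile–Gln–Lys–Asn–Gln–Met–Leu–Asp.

7

The amide-side-chain residues are Asn (N) and Gln (Q).
Matching residues: Gln1, Gln3, Gln4, Gln8, Gln11, Asn13, Gln14.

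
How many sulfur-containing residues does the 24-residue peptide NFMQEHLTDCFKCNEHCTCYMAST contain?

6

The sulfur-bearing residues are cysteine (–SH) and methionine (–S–CH₃).
Matching residues: M3, C10, C13, C17, C19, M21.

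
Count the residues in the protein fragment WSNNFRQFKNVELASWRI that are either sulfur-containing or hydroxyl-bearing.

Sulfur-containing: C, M. Hydroxyl-bearing: S, T, Y.
Sulfur-containing residues here: none (0).
Hydroxyl-bearing residues here: S2, S15 (2).
The two groups share no amino acid, so total = 0 + 2 = 2.

2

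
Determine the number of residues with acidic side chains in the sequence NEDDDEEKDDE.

Only D (aspartate) and E (glutamate) carry a side-chain carboxylic acid.
Matching residues: E2, D3, D4, D5, E6, E7, D9, D10, E11.

9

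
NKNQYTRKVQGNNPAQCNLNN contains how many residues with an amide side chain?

10

Asparagine (N) and glutamine (Q) have uncharged amide side chains.
Matching residues: N1, N3, Q4, Q10, N12, N13, Q16, N18, N20, N21.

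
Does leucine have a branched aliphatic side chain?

Yes

Valine (V), leucine (L), and isoleucine (I) are the branched-chain amino acids.
Leucine is in this group.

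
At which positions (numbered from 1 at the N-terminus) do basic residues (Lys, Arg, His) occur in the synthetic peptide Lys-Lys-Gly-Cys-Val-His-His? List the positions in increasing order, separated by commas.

Matching residues: Lys1, Lys2, His6, His7.

1, 2, 6, 7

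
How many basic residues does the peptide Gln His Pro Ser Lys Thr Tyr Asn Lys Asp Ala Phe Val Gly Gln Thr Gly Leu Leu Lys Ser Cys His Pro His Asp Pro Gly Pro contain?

The basic amino acids are Lys (K), Arg (R), and His (H).
Matching residues: His2, Lys5, Lys9, Lys20, His23, His25.

6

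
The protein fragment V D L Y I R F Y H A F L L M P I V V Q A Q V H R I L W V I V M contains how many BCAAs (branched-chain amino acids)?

14

V, L, and I make up the branched-chain aliphatic group.
Matching residues: V1, L3, I5, L12, L13, I16, V17, V18, V22, I25, L26, V28, I29, V30.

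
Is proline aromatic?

No

The aromatic amino acids are Phe (F, benzyl), Trp (W, indole), and Tyr (Y, phenol).
Proline is not in this group.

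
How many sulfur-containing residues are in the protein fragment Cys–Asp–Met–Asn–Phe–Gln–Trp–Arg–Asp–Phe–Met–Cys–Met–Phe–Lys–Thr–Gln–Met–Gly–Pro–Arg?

The sulfur-bearing residues are cysteine (–SH) and methionine (–S–CH₃).
Matching residues: Cys1, Met3, Met11, Cys12, Met13, Met18.

6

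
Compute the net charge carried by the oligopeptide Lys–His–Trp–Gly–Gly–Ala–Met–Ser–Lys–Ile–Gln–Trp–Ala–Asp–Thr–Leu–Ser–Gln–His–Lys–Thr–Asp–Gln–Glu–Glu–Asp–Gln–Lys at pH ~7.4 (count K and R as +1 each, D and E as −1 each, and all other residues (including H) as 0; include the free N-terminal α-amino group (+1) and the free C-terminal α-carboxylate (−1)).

-1

Positive (K, R): Lys1, Lys9, Lys20, Lys28 → +4.
Negative (D, E): Asp14, Asp22, Glu24, Glu25, Asp26 → −5.
The N-terminus (+1) and C-terminus (−1) cancel.
Net charge = (+4) + (−5) = −1.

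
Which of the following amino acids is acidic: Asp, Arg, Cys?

Only D (aspartate) and E (glutamate) carry a side-chain carboxylic acid.
Of the listed options, only Asp belongs to this group.

Asp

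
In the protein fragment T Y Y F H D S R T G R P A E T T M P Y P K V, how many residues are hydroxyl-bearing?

Serine (S), threonine (T), and tyrosine (Y) each carry a hydroxyl group on the side chain.
Matching residues: T1, Y2, Y3, S7, T9, T15, T16, Y19.

8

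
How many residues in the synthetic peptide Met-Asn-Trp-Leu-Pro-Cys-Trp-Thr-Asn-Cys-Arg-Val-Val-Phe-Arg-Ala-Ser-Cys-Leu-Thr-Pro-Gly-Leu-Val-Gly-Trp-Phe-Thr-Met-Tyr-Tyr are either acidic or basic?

2

Acidic: D, E. Basic: H, K, R.
Acidic residues here: none (0).
Basic residues here: Arg11, Arg15 (2).
The two groups share no amino acid, so total = 0 + 2 = 2.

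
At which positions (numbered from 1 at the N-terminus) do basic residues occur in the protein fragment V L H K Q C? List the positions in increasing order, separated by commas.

3, 4

Lysine (K), arginine (R), and histidine (H) have basic, nitrogen-containing side chains.
Matching residues: H3, K4.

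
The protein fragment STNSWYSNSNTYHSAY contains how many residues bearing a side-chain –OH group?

10

Serine (S), threonine (T), and tyrosine (Y) each carry a hydroxyl group on the side chain.
Matching residues: S1, T2, S4, Y6, S7, S9, T11, Y12, S14, Y16.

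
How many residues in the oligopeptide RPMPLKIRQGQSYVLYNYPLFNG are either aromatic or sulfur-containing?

Aromatic: F, W, Y. Sulfur-containing: C, M.
Aromatic residues here: Y13, Y16, Y18, F21 (4).
Sulfur-containing residues here: M3 (1).
The two groups share no amino acid, so total = 4 + 1 = 5.

5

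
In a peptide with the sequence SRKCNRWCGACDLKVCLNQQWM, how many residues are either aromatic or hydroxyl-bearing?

Aromatic: F, W, Y. Hydroxyl-bearing: S, T, Y.
Aromatic residues here: W7, W21 (2).
Hydroxyl-bearing residues here: S1 (1).
(Y belongs to both groups, but none appear in this sequence.) Total = 2 + 1 = 3.

3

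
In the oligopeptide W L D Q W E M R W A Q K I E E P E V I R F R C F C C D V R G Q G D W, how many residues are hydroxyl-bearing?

0

Serine (S), threonine (T), and tyrosine (Y) each carry a hydroxyl group on the side chain.
None of the 34 residues belong to this group.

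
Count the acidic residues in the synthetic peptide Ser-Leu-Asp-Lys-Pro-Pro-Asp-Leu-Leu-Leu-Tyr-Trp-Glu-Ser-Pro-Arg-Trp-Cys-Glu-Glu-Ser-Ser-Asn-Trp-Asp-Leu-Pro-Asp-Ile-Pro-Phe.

The acidic residues are Asp (D) and Glu (E), whose side chains end in a carboxylate group.
Matching residues: Asp3, Asp7, Glu13, Glu19, Glu20, Asp25, Asp28.

7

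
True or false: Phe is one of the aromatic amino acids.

F, W, and Y each carry an aromatic ring on the side chain.
Phenylalanine is in this group.

True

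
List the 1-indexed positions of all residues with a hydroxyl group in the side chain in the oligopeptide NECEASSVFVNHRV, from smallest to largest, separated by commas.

S, T, and Y are the three residues with a side-chain hydroxyl.
Matching residues: S6, S7.

6, 7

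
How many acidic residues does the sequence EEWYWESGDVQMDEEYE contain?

8

The acidic residues are Asp (D) and Glu (E), whose side chains end in a carboxylate group.
Matching residues: E1, E2, E6, D9, D13, E14, E15, E17.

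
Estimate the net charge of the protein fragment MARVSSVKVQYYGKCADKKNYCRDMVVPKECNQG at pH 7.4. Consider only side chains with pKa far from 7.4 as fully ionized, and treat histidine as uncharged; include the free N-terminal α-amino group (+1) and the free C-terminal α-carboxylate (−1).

+4

At pH ~7.4 the Lys and Arg side chains are protonated (+1), the Asp and Glu side chains are deprotonated (−1), and with His taken as neutral all other side chains carry no charge.
Positive (K, R): R3, K8, K14, K18, K19, R23, K29 → +7.
Negative (D, E): D17, D24, E30 → −3.
The N-terminus (+1) and C-terminus (−1) cancel.
Net charge = (+7) + (−3) = +4.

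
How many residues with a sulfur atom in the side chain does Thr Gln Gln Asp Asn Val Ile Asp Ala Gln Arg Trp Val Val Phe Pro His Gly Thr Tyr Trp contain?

0

Only Cys (C) and Met (M) have a sulfur atom in the side chain.
None of the 21 residues belong to this group.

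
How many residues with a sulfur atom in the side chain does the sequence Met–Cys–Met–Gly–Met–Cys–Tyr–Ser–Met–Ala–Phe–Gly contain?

6

Only Cys (C) and Met (M) have a sulfur atom in the side chain.
Matching residues: Met1, Cys2, Met3, Met5, Cys6, Met9.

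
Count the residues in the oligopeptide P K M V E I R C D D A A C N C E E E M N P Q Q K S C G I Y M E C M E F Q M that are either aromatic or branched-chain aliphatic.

Aromatic: F, W, Y. Branched-chain aliphatic: I, L, V.
Aromatic residues here: Y29, F35 (2).
Branched-chain aliphatic residues here: V4, I6, I28 (3).
The two groups share no amino acid, so total = 2 + 3 = 5.

5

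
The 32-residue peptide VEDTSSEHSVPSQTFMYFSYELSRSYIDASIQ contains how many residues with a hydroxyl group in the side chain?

The –OH-bearing residues are Ser, Thr (aliphatic alcohols), and Tyr (phenol).
Matching residues: T4, S5, S6, S9, S12, T14, Y17, S19, Y20, S23, S25, Y26, S30.

13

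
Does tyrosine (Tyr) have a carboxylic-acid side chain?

No

Aspartate (D) and glutamate (E) have carboxylic-acid side chains and are the acidic amino acids.
Tyrosine is not in this group.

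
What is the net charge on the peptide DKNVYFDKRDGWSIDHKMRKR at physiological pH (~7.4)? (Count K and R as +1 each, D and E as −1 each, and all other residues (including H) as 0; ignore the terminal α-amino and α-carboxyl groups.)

Positive (K, R): K2, K8, R9, K17, R19, K20, R21 → +7.
Negative (D, E): D1, D7, D10, D15 → −4.
Net charge = (+7) + (−4) = +3.

+3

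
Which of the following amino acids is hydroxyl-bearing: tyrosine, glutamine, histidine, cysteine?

The –OH-bearing residues are Ser, Thr (aliphatic alcohols), and Tyr (phenol).
Of the listed options, only tyrosine belongs to this group.

tyrosine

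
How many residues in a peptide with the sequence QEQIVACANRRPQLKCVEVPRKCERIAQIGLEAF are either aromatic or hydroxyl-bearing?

Aromatic: F, W, Y. Hydroxyl-bearing: S, T, Y.
Aromatic residues here: F34 (1).
Hydroxyl-bearing residues here: none (0).
(Y belongs to both groups, but none appear in this sequence.) Total = 1 + 0 = 1.

1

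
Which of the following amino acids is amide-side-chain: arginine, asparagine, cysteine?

The amide-side-chain residues are Asn (N) and Gln (Q).
Of the listed options, only asparagine belongs to this group.

asparagine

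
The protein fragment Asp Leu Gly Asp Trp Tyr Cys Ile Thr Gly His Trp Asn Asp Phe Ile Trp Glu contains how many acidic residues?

Only D (aspartate) and E (glutamate) carry a side-chain carboxylic acid.
Matching residues: Asp1, Asp4, Asp14, Glu18.

4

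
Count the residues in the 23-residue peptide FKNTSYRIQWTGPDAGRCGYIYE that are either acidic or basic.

Acidic: D, E. Basic: H, K, R.
Acidic residues here: D14, E23 (2).
Basic residues here: K2, R7, R17 (3).
The two groups share no amino acid, so total = 2 + 3 = 5.

5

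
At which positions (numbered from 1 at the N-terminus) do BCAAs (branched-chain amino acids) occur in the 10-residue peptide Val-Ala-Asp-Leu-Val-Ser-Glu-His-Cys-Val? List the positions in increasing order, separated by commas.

1, 4, 5, 10

Valine (V), leucine (L), and isoleucine (I) are the branched-chain amino acids.
Matching residues: Val1, Leu4, Val5, Val10.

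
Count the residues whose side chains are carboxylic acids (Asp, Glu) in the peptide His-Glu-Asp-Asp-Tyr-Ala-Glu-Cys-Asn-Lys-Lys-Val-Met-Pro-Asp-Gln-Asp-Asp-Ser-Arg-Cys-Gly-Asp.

8

Matching residues: Glu2, Asp3, Asp4, Glu7, Asp15, Asp17, Asp18, Asp23.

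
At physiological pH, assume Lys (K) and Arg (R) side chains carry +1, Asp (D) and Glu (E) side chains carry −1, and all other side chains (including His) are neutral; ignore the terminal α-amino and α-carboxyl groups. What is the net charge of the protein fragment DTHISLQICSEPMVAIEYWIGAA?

Positive (K, R): none → +0.
Negative (D, E): D1, E11, E17 → −3.
Net charge = (+0) + (−3) = −3.

-3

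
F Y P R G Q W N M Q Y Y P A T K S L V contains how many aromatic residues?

The aromatic amino acids are Phe (F, benzyl), Trp (W, indole), and Tyr (Y, phenol).
Matching residues: F1, Y2, W7, Y11, Y12.

5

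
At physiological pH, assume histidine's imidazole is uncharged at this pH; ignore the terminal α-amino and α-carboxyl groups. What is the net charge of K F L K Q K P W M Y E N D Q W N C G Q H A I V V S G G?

+1

At pH ~7.4 the Lys and Arg side chains are protonated (+1), the Asp and Glu side chains are deprotonated (−1), and with His taken as neutral all other side chains carry no charge.
Positive (K, R): K1, K4, K6 → +3.
Negative (D, E): E11, D13 → −2.
Net charge = (+3) + (−2) = +1.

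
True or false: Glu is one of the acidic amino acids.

Only D (aspartate) and E (glutamate) carry a side-chain carboxylic acid.
Glutamate is in this group.

True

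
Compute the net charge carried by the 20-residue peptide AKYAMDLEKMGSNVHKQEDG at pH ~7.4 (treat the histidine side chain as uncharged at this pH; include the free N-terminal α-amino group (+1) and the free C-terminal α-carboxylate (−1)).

-1

At pH ~7.4 the Lys and Arg side chains are protonated (+1), the Asp and Glu side chains are deprotonated (−1), and with His taken as neutral all other side chains carry no charge.
Positive (K, R): K2, K9, K16 → +3.
Negative (D, E): D6, E8, E18, D19 → −4.
The N-terminus (+1) and C-terminus (−1) cancel.
Net charge = (+3) + (−4) = −1.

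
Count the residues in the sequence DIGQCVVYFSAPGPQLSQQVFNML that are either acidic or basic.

1

Acidic: D, E. Basic: H, K, R.
Acidic residues here: D1 (1).
Basic residues here: none (0).
The two groups share no amino acid, so total = 1 + 0 = 1.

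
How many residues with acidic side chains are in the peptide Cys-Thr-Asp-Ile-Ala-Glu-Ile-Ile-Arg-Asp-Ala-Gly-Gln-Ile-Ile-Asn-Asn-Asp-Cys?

4

Aspartate (D) and glutamate (E) have carboxylic-acid side chains and are the acidic amino acids.
Matching residues: Asp3, Glu6, Asp10, Asp18.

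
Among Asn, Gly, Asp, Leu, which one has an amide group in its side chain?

Asn

The amide-side-chain residues are Asn (N) and Gln (Q).
Of the listed options, only Asn belongs to this group.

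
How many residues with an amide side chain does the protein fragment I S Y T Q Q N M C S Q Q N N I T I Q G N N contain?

10

Asparagine (N) and glutamine (Q) have uncharged amide side chains.
Matching residues: Q5, Q6, N7, Q11, Q12, N13, N14, Q18, N20, N21.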